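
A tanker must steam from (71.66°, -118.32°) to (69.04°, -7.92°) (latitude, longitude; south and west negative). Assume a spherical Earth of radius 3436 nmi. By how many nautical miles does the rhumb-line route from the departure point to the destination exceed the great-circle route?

304 nmi

Great circle: cos σ = sin φ₁ sin φ₂ + cos φ₁ cos φ₂ cos Δλ,  σ = 0.5602 rad → d_gc = 1924.8 nmi
Rhumb line: Δψ = -0.1362, q = Δφ/Δψ = 0.3358, d_rh = R√(Δφ²+q²Δλ²) = 2228.6 nmi
Excess = 2228.6 − 1924.8 = 303.8 ≈ 304 nmi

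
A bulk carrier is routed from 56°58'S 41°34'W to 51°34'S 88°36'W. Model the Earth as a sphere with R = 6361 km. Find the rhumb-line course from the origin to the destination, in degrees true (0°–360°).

Δψ = ln[tan(π/4+φ₂/2)/tan(π/4+φ₁/2)] = +0.1617
Δλ = -0.8209 rad (taken the short way round)
course = atan2(Δλ, Δψ) = 281.14°

281.1°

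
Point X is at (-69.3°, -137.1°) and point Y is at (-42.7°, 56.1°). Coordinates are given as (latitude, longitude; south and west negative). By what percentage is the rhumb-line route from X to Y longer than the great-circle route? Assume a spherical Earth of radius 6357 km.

36.8%

Great circle: σ = 1.1794 rad → d_gc = Rσ = 7497.5 km
Rhumb: Δφ = +0.4643, Δλ = -2.9112, Δψ = +0.8746, q = Δφ/Δψ = 0.5308 → d_rh = R√(Δφ²+q²Δλ²) = 10257.7 km
Excess = (10257.7 − 7497.5) / 7497.5 = 2760.2 / 7497.5 = 36.81% ≈ 36.8%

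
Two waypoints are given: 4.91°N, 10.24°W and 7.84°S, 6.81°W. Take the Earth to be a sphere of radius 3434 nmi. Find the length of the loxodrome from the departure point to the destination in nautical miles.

Rhumb course C = atan2(Δλ, Δψ) with Δψ = ln[tan(π/4+φ₂/2)/tan(π/4+φ₁/2)] = -0.2231, Δλ = +0.0599 → C = 164.98°
d = R·|Δφ| / |cos C| = 3434·0.22253 / 0.96582 = 791 nmi

791 nmi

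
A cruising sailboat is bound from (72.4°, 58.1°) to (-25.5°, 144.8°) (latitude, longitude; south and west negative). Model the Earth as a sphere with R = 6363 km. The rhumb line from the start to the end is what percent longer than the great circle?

3.1%

Great circle: σ = 1.9765 rad → d_gc = Rσ = 12576.4 km
Rhumb: Δφ = -1.7087, Δλ = +1.5132, Δψ = -2.3261, q = Δφ/Δψ = 0.7346 → d_rh = R√(Δφ²+q²Δλ²) = 12970.4 km
Excess = (12970.4 − 12576.4) / 12576.4 = 394.0 / 12576.4 = 3.13% ≈ 3.1%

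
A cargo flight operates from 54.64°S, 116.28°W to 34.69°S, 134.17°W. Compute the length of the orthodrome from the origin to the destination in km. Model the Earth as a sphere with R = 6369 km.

Haversine: a = sin²(Δφ/2)+cos φ₁ cos φ₂ sin²(Δλ/2) = 0.04151;  σ = 2·atan2(√a,√(1−a))
σ = 23.511° → d = Rσ = 6369·0.41035 = 2613 km

2613 km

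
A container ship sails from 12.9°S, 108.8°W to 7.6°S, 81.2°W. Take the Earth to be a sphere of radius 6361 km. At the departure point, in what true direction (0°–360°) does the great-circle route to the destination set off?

θ = atan2( sin Δλ·cos φ₂ ,  cos φ₁ sin φ₂ − sin φ₁ cos φ₂ cos Δλ )
  = atan2(+0.4592, +0.0672) = 81.68°

81.7°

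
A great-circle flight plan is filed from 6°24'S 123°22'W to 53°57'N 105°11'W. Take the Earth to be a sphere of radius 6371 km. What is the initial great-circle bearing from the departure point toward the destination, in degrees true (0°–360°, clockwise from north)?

12.0°

θ = atan2( sin Δλ·cos φ₂ ,  cos φ₁ sin φ₂ − sin φ₁ cos φ₂ cos Δλ )
  = atan2(+0.1836, +0.8658) = 11.98°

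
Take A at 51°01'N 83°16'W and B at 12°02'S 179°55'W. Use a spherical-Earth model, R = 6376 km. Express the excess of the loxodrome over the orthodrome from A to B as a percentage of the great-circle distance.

Great circle: σ = 1.8063 rad → d_gc = Rσ = 11516.8 km
Rhumb: Δφ = -1.1004, Δλ = -1.6869, Δψ = -1.2502, q = Δφ/Δψ = 0.8802 → d_rh = R√(Δφ²+q²Δλ²) = 11783.8 km
Excess = (11783.8 − 11516.8) / 11516.8 = 267.0 / 11516.8 = 2.32% ≈ 2.3%

2.3%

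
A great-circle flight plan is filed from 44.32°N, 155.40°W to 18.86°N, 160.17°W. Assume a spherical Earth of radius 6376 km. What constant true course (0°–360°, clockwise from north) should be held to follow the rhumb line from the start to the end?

Meridional parts: M(φ₁)=+0.8647, M(φ₂)=+0.3353 → ΔM = -0.5294;  Δλ = -0.0833 rad
tan C = Δλ / ΔM = +0.1573 → C = 188.94°

188.9°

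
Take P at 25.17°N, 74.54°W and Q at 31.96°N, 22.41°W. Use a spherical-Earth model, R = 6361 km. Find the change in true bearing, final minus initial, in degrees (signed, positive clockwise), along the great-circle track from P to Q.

+26.4°

At departure: θ₁ = atan2(sin Δλ cos φ₂, cos φ₁ sin φ₂ − sin φ₁ cos φ₂ cos Δλ) = 68.97°
At arrival: θ₂ = atan2(sin Δλ cos φ₁, −cos φ₂ sin φ₁ + sin φ₂ cos φ₁ cos Δλ) = 95.34°
Δθ = θ₂ − θ₁ = +26.4°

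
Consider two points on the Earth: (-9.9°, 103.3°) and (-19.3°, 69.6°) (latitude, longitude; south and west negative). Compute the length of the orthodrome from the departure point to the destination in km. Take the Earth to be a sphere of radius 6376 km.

Haversine: a = sin²(Δφ/2)+cos φ₁ cos φ₂ sin²(Δλ/2) = 0.08483;  σ = 2·atan2(√a,√(1−a))
σ = 33.867° → d = Rσ = 6376·0.59109 = 3769 km

3769 km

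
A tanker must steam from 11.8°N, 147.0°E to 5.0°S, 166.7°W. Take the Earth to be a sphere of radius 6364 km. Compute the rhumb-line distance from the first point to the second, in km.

Δψ = ln[tan(π/4+φ₂/2)/tan(π/4+φ₁/2)] = -0.2948;  Δφ = -0.2932 rad,  Δλ = +0.8081 rad
q = Δφ/Δψ = 0.9946
d = R·√(Δφ² + q²Δλ²) = 6364·0.85556 = 5445 km

5445 km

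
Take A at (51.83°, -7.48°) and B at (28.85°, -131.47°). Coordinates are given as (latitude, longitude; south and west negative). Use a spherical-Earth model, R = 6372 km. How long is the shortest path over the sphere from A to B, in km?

Haversine: a = sin²(Δφ/2)+cos φ₁ cos φ₂ sin²(Δλ/2) = 0.46163;  σ = 2·atan2(√a,√(1−a))
σ = 85.599° → d = Rσ = 6372·1.49398 = 9520 km

9520 km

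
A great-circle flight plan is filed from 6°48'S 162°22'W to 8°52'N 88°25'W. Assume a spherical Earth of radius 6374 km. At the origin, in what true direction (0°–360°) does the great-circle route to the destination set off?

N = sin Δλ·cos φ₂ = +0.9495;  D = cos φ₁ sin φ₂ − sin φ₁ cos φ₂ cos Δλ = +0.1854
initial course = atan2(N, D) = 78.95°

79.0°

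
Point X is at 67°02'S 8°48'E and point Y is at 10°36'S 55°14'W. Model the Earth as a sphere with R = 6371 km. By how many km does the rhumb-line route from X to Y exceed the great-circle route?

Great circle: cos σ = sin φ₁ sin φ₂ + cos φ₁ cos φ₂ cos Δλ,  σ = 1.2267 rad → d_gc = 7815.61 km
Rhumb line: Δψ = +1.4077, q = Δφ/Δψ = 0.6997, d_rh = R√(Δφ²+q²Δλ²) = 8012.15 km
Excess = 8012.15 − 7815.61 = 196.54 ≈ 197 km

197 km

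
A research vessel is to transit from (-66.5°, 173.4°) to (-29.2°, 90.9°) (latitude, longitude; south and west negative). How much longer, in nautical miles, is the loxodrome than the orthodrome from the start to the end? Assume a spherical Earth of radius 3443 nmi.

Great circle: cos σ = sin φ₁ sin φ₂ + cos φ₁ cos φ₂ cos Δλ,  σ = 1.0555 rad → d_gc = 3633.9 nmi
Rhumb line: Δψ = +1.0370, q = Δφ/Δψ = 0.6278, d_rh = R√(Δφ²+q²Δλ²) = 3835.5 nmi
Excess = 3835.5 − 3633.9 = 201.6 ≈ 202 nmi

202 nmi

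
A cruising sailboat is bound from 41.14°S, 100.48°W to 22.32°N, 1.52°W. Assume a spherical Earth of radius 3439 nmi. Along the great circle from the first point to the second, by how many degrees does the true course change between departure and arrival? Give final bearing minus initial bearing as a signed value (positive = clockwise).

Initial bearing θ₁ = atan2(sin Δλ cos φ₂, cos φ₁ sin φ₂ − sin φ₁ cos φ₂ cos Δλ) = 78.18°
Final bearing θ₂ = (initial bearing from the destination back to the start) + 180° = 52.83°
Δθ = θ₂ − θ₁ = -25.4°

-25.4°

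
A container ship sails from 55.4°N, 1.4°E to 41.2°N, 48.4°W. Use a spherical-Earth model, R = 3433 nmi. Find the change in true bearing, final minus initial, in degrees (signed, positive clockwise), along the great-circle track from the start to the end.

-38.5°

At departure: θ₁ = atan2(sin Δλ cos φ₂, cos φ₁ sin φ₂ − sin φ₁ cos φ₂ cos Δλ) = 267.44°
At arrival: θ₂ = atan2(sin Δλ cos φ₁, −cos φ₂ sin φ₁ + sin φ₂ cos φ₁ cos Δλ) = 228.93°
Δθ = θ₂ − θ₁ = -38.5°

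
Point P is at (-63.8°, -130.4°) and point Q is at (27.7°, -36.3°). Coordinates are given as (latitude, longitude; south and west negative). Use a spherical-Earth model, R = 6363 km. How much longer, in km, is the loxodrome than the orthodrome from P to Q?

Great circle: cos σ = sin φ₁ sin φ₂ + cos φ₁ cos φ₂ cos Δλ,  σ = 2.0320 rad → d_gc = 12929.7 km
Rhumb line: Δψ = +1.9614, q = Δφ/Δψ = 0.8142, d_rh = R√(Δφ²+q²Δλ²) = 13253.4 km
Excess = 13253.4 − 12929.7 = 323.7 ≈ 324 km

324 km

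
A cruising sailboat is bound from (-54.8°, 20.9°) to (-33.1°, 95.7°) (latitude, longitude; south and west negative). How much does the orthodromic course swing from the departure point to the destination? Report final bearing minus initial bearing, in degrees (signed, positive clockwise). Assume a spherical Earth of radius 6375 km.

Initial bearing θ₁ = atan2(sin Δλ cos φ₂, cos φ₁ sin φ₂ − sin φ₁ cos φ₂ cos Δλ) = 99.50°
Final bearing θ₂ = (initial bearing from the destination back to the start) + 180° = 42.74°
Δθ = θ₂ − θ₁ = -56.8°

-56.8°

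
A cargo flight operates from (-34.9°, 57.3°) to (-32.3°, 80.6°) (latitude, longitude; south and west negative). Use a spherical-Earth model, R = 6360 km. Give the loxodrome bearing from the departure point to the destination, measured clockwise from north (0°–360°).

82.4°

Meridional parts: M(φ₁)=-0.6507, M(φ₂)=-0.5962 → ΔM = +0.0545;  Δλ = +0.4067 rad
tan C = Δλ / ΔM = +7.4630 → C = 82.37°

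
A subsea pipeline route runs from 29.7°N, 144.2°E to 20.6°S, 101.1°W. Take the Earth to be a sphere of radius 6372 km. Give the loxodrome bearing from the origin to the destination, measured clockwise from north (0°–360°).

Meridional parts: M(φ₁)=+0.5433, M(φ₂)=-0.3675 → ΔM = -0.9108;  Δλ = +2.0019 rad
tan C = Δλ / ΔM = -2.1979 → C = 114.46°

114.5°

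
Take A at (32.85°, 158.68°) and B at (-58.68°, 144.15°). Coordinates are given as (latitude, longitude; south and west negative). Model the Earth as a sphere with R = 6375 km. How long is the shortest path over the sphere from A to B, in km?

Haversine: a = sin²(Δφ/2)+cos φ₁ cos φ₂ sin²(Δλ/2) = 0.52033;  σ = 2·atan2(√a,√(1−a))
σ = 92.331° → d = Rσ = 6375·1.61147 = 10273 km

10273 km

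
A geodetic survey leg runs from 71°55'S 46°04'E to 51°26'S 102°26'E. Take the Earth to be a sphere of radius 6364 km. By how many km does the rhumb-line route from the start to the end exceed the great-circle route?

Great circle: cos σ = sin φ₁ sin φ₂ + cos φ₁ cos φ₂ cos Δλ,  σ = 0.5540 rad → d_gc = 3525.4 km
Rhumb line: Δψ = +0.7878, q = Δφ/Δψ = 0.4538, d_rh = R√(Δφ²+q²Δλ²) = 3639.7 km
Excess = 3639.7 − 3525.4 = 114.3 ≈ 114 km

114 km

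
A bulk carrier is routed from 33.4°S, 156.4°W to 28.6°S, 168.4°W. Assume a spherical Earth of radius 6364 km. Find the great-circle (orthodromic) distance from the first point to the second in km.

1260 km

cos σ = sin φ₁ sin φ₂ + cos φ₁ cos φ₂ cos Δλ
      = sin(-33.40°)sin(-28.60°) + cos(-33.40°)cos(-28.60°)cos(-12.00°) = 0.9805
σ = 11.341° → d = Rσ = 6364·0.19793 = 1260 km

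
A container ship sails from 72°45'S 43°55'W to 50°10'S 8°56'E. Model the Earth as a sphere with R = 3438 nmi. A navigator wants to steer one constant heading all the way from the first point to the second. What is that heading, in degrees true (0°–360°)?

Δψ = ln[tan(π/4+φ₂/2)/tan(π/4+φ₁/2)] = +0.8708
Δλ = +0.9224 rad (taken the short way round)
course = atan2(Δλ, Δψ) = 46.65°

46.7°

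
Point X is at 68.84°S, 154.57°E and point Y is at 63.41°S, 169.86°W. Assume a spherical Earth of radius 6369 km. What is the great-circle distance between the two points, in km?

cos σ = sin φ₁ sin φ₂ + cos φ₁ cos φ₂ cos Δλ
      = sin(-68.84°)sin(-63.41°) + cos(-68.84°)cos(-63.41°)cos(35.57°) = 0.9654
σ = 15.124° → d = Rσ = 6369·0.26396 = 1681 km

1681 km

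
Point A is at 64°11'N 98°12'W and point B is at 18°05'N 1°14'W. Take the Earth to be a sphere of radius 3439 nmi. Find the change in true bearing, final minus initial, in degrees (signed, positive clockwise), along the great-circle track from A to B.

Initial bearing θ₁ = atan2(sin Δλ cos φ₂, cos φ₁ sin φ₂ − sin φ₁ cos φ₂ cos Δλ) = 75.79°
Final bearing θ₂ = (initial bearing from the destination back to the start) + 180° = 153.63°
Δθ = θ₂ − θ₁ = +77.8°

+77.8°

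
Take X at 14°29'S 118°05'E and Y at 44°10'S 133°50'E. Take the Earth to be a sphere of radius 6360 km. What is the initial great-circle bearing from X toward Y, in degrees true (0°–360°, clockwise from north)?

N = sin Δλ·cos φ₂ = +0.1947;  D = cos φ₁ sin φ₂ − sin φ₁ cos φ₂ cos Δλ = -0.5019
initial course = atan2(N, D) = 158.80°

158.8°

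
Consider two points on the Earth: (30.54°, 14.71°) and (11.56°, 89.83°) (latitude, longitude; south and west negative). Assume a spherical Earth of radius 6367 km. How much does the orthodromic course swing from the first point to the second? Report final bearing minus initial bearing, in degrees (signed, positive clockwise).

At departure: θ₁ = atan2(sin Δλ cos φ₂, cos φ₁ sin φ₂ − sin φ₁ cos φ₂ cos Δλ) = 87.29°
At arrival: θ₂ = atan2(sin Δλ cos φ₁, −cos φ₂ sin φ₁ + sin φ₂ cos φ₁ cos Δλ) = 118.58°
Δθ = θ₂ − θ₁ = +31.3°

+31.3°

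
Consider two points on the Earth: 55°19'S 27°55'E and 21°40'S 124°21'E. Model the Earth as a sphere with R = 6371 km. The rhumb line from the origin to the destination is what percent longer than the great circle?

Great circle: σ = 1.3239 rad → d_gc = Rσ = 8434.9 km
Rhumb: Δφ = +0.5873, Δλ = +1.6831, Δψ = +0.7764, q = Δφ/Δψ = 0.7564 → d_rh = R√(Δφ²+q²Δλ²) = 8932.7 km
Excess = (8932.7 − 8434.9) / 8434.9 = 497.8 / 8434.9 = 5.90% ≈ 5.9%

5.9%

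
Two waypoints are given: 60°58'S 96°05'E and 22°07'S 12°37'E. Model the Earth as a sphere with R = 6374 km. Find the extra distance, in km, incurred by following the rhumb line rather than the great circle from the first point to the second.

356 km

Great circle: cos σ = sin φ₁ sin φ₂ + cos φ₁ cos φ₂ cos Δλ,  σ = 1.1806 rad → d_gc = 7525.4 km
Rhumb line: Δψ = +0.9552, q = Δφ/Δψ = 0.7098, d_rh = R√(Δφ²+q²Δλ²) = 7881.8 km
Excess = 7881.8 − 7525.4 = 356.4 ≈ 356 km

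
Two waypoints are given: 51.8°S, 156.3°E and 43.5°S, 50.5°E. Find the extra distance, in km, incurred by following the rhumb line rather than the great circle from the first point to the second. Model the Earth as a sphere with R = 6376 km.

701 km

Great circle: cos σ = sin φ₁ sin φ₂ + cos φ₁ cos φ₂ cos Δλ,  σ = 1.1387 rad → d_gc = 7260.1 km
Rhumb line: Δψ = +0.2157, q = Δφ/Δψ = 0.6716, d_rh = R√(Δφ²+q²Δλ²) = 7961.5 km
Excess = 7961.5 − 7260.1 = 701.4 ≈ 701 km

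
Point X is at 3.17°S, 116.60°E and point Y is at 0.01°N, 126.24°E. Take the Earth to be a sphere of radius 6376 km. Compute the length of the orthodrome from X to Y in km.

cos σ = sin φ₁ sin φ₂ + cos φ₁ cos φ₂ cos Δλ
      = sin(-3.17°)sin(0.01°) + cos(-3.17°)cos(0.01°)cos(9.64°) = 0.9844
σ = 10.146° → d = Rσ = 6376·0.17709 = 1129 km

1129 km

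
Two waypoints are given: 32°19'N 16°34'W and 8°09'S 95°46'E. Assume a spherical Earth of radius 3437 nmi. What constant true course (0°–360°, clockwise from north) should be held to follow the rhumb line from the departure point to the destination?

Δψ = ln[tan(π/4+φ₂/2)/tan(π/4+φ₁/2)] = -0.7393
Δλ = +1.9606 rad (taken the short way round)
course = atan2(Δλ, Δψ) = 110.66°

110.7°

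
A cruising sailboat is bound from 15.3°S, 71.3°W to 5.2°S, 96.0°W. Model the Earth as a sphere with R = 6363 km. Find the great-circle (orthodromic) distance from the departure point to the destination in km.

2919 km

cos σ = sin φ₁ sin φ₂ + cos φ₁ cos φ₂ cos Δλ
      = sin(-15.30°)sin(-5.20°) + cos(-15.30°)cos(-5.20°)cos(-24.70°) = 0.8966
σ = 26.283° → d = Rσ = 6363·0.45873 = 2919 km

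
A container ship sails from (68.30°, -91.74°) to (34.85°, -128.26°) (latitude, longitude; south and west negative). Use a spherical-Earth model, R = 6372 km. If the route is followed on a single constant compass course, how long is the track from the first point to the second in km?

4408 km

Δψ = ln[tan(π/4+φ₂/2)/tan(π/4+φ₁/2)] = -1.0024;  Δφ = -0.5838 rad,  Δλ = -0.6374 rad
q = Δφ/Δψ = 0.5824
d = R·√(Δφ² + q²Δλ²) = 6372·0.69185 = 4408 km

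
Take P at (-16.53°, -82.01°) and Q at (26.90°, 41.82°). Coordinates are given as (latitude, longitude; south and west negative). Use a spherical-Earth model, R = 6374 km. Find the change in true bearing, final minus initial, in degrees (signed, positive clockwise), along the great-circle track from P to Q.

+20.7°

Initial bearing θ₁ = atan2(sin Δλ cos φ₂, cos φ₁ sin φ₂ − sin φ₁ cos φ₂ cos Δλ) = 68.46°
Final bearing θ₂ = (initial bearing from the destination back to the start) + 180° = 89.12°
Δθ = θ₂ − θ₁ = +20.7°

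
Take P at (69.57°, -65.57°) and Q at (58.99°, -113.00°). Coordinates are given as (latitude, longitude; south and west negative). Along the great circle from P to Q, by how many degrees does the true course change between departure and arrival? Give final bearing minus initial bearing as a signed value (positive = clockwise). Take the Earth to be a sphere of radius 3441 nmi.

Initial bearing θ₁ = atan2(sin Δλ cos φ₂, cos φ₁ sin φ₂ − sin φ₁ cos φ₂ cos Δλ) = 265.87°
Final bearing θ₂ = (initial bearing from the destination back to the start) + 180° = 222.51°
Δθ = θ₂ − θ₁ = -43.4°

-43.4°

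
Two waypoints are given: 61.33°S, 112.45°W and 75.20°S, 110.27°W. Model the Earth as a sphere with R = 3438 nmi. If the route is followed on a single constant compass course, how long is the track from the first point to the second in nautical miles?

834 nmi

Rhumb course C = atan2(Δλ, Δψ) with Δψ = ln[tan(π/4+φ₂/2)/tan(π/4+φ₁/2)] = -0.6768, Δλ = +0.0380 → C = 176.78°
d = R·|Δφ| / |cos C| = 3438·0.24208 / 0.99842 = 834 nmi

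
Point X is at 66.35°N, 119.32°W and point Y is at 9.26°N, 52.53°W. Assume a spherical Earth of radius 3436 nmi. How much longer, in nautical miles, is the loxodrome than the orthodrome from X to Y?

Great circle: cos σ = sin φ₁ sin φ₂ + cos φ₁ cos φ₂ cos Δλ,  σ = 1.2625 rad → d_gc = 4338.0 nmi
Rhumb line: Δψ = -1.4013, q = Δφ/Δψ = 0.7110, d_rh = R√(Δφ²+q²Δλ²) = 4453.4 nmi
Excess = 4453.4 − 4338.0 = 115.4 ≈ 115 nmi

115 nmi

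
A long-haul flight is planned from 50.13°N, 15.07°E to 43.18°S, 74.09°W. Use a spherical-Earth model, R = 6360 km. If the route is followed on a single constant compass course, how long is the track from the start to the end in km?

Δψ = ln[tan(π/4+φ₂/2)/tan(π/4+φ₁/2)] = -1.8514;  Δφ = -1.6286 rad,  Δλ = -1.5561 rad
q = Δφ/Δψ = 0.8797
d = R·√(Δφ² + q²Δλ²) = 6360·2.12745 = 13531 km

13531 km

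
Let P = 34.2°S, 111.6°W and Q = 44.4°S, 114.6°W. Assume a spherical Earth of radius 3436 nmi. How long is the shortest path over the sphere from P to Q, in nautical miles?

627 nmi

cos σ = sin φ₁ sin φ₂ + cos φ₁ cos φ₂ cos Δλ
      = sin(-34.20°)sin(-44.40°) + cos(-34.20°)cos(-44.40°)cos(-3.00°) = 0.9834
σ = 10.459° → d = Rσ = 3436·0.18254 = 627 nmi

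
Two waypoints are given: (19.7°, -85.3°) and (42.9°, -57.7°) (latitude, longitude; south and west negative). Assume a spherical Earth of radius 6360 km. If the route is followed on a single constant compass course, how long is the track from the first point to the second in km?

Rhumb course C = atan2(Δλ, Δψ) with Δψ = ln[tan(π/4+φ₂/2)/tan(π/4+φ₁/2)] = +0.4796, Δλ = +0.4817 → C = 45.12°
d = R·|Δφ| / |cos C| = 6360·0.40492 / 0.70559 = 3650 km

3650 km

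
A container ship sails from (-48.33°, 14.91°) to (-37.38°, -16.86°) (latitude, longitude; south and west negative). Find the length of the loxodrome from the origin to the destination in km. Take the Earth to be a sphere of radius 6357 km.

2846 km

Rhumb course C = atan2(Δλ, Δψ) with Δψ = ln[tan(π/4+φ₂/2)/tan(π/4+φ₁/2)] = +0.2618, Δλ = -0.5545 → C = 295.27°
d = R·|Δφ| / |cos C| = 6357·0.19111 / 0.42693 = 2846 km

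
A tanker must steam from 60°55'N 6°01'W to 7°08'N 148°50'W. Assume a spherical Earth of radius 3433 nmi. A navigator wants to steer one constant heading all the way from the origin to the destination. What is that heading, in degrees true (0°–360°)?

Δψ = ln[tan(π/4+φ₂/2)/tan(π/4+φ₁/2)] = -1.2246
Δλ = -2.4926 rad (taken the short way round)
course = atan2(Δλ, Δψ) = 243.84°

243.8°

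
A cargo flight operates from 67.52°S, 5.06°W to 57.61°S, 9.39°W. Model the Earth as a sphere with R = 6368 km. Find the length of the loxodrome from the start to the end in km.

1123 km

Δψ = ln[tan(π/4+φ₂/2)/tan(π/4+φ₁/2)] = +0.3794;  Δφ = +0.1730 rad,  Δλ = -0.0756 rad
q = Δφ/Δψ = 0.4559
d = R·√(Δφ² + q²Δλ²) = 6368·0.17636 = 1123 km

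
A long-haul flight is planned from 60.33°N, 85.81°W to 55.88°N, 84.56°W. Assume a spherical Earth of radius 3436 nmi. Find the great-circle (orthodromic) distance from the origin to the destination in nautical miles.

270 nmi

cos σ = sin φ₁ sin φ₂ + cos φ₁ cos φ₂ cos Δλ
      = sin(60.33°)sin(55.88°) + cos(60.33°)cos(55.88°)cos(1.25°) = 0.9969
σ = 4.499° → d = Rσ = 3436·0.07851 = 270 nmi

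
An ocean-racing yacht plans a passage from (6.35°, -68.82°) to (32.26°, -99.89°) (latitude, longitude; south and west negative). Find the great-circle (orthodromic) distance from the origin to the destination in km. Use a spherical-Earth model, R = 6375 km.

4321 km

cos σ = sin φ₁ sin φ₂ + cos φ₁ cos φ₂ cos Δλ
      = sin(6.35°)sin(32.26°) + cos(6.35°)cos(32.26°)cos(-31.07°) = 0.7789
σ = 38.839° → d = Rσ = 6375·0.67787 = 4321 km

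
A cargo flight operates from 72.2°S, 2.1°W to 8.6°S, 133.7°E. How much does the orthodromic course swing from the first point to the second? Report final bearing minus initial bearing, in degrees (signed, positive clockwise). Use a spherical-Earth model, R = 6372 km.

At departure: θ₁ = atan2(sin Δλ cos φ₂, cos φ₁ sin φ₂ − sin φ₁ cos φ₂ cos Δλ) = 136.27°
At arrival: θ₂ = atan2(sin Δλ cos φ₁, −cos φ₂ sin φ₁ + sin φ₂ cos φ₁ cos Δλ) = 12.34°
Δθ = θ₂ − θ₁ = -123.9°

-123.9°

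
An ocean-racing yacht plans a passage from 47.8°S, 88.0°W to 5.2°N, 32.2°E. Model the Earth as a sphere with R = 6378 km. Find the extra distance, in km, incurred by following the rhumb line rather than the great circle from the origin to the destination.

583 km

Great circle: cos σ = sin φ₁ sin φ₂ + cos φ₁ cos φ₂ cos Δλ,  σ = 1.9863 rad → d_gc = 12668.5 km
Rhumb line: Δψ = +1.0431, q = Δφ/Δψ = 0.8868, d_rh = R√(Δφ²+q²Δλ²) = 13251.1 km
Excess = 13251.1 − 12668.5 = 582.6 ≈ 583 km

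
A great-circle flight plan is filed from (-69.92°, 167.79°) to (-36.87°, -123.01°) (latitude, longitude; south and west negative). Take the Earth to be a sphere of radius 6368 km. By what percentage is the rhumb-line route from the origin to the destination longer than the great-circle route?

Great circle: σ = 0.8486 rad → d_gc = Rσ = 5403.6 km
Rhumb: Δφ = +0.5768, Δλ = +1.2078, Δψ = +1.0382, q = Δφ/Δψ = 0.5556 → d_rh = R√(Δφ²+q²Δλ²) = 5635.0 km
Excess = (5635.0 − 5403.6) / 5403.6 = 231.4 / 5403.6 = 4.28% ≈ 4.3%

4.3%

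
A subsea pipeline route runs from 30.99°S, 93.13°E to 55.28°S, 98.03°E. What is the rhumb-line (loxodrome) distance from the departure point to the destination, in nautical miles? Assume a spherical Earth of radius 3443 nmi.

Rhumb course C = atan2(Δλ, Δψ) with Δψ = ln[tan(π/4+φ₂/2)/tan(π/4+φ₁/2)] = -0.5934, Δλ = +0.0855 → C = 171.80°
d = R·|Δφ| / |cos C| = 3443·0.42394 / 0.98977 = 1475 nmi

1475 nmi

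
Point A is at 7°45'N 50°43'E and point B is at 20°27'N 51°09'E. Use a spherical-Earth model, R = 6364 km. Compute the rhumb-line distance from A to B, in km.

Rhumb course C = atan2(Δλ, Δψ) with Δψ = ln[tan(π/4+φ₂/2)/tan(π/4+φ₁/2)] = +0.2291, Δλ = +0.0076 → C = 1.89°
d = R·|Δφ| / |cos C| = 6364·0.22166 / 0.99946 = 1411 km

1411 km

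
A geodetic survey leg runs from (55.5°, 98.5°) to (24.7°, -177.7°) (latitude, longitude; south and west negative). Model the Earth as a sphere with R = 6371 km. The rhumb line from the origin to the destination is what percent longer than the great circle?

4.5%

Great circle: σ = 1.1593 rad → d_gc = Rσ = 7386.1 km
Rhumb: Δφ = -0.5376, Δλ = +1.4626, Δψ = -0.7244, q = Δφ/Δψ = 0.7420 → d_rh = R√(Δφ²+q²Δλ²) = 7716.1 km
Excess = (7716.1 − 7386.1) / 7386.1 = 330.0 / 7386.1 = 4.47% ≈ 4.5%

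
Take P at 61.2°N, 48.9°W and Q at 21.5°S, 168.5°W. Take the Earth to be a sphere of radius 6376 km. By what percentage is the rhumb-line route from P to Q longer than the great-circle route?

5.0%

Great circle: σ = 2.1443 rad → d_gc = Rσ = 13672.0 km
Rhumb: Δφ = -1.4434, Δλ = -2.0874, Δψ = -1.7440, q = Δφ/Δψ = 0.8276 → d_rh = R√(Δφ²+q²Δλ²) = 14353.8 km
Excess = (14353.8 − 13672.0) / 13672.0 = 681.8 / 13672.0 = 4.99% ≈ 5.0%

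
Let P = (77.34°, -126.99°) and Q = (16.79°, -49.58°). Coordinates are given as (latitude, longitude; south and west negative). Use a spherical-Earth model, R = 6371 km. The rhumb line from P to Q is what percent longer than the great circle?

4.8%

Great circle: σ = 1.2371 rad → d_gc = Rσ = 7881.3 km
Rhumb: Δφ = -1.0568, Δλ = +1.3511, Δψ = -1.9015, q = Δφ/Δψ = 0.5558 → d_rh = R√(Δφ²+q²Δλ²) = 8259.3 km
Excess = (8259.3 − 7881.3) / 7881.3 = 378.0 / 7881.3 = 4.80% ≈ 4.8%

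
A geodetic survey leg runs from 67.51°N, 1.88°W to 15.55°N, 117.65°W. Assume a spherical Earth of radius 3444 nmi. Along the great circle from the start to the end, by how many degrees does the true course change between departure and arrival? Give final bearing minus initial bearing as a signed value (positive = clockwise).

-99.2°

Initial bearing θ₁ = atan2(sin Δλ cos φ₂, cos φ₁ sin φ₂ − sin φ₁ cos φ₂ cos Δλ) = 299.43°
Final bearing θ₂ = (initial bearing from the destination back to the start) + 180° = 200.23°
Δθ = θ₂ − θ₁ = -99.2°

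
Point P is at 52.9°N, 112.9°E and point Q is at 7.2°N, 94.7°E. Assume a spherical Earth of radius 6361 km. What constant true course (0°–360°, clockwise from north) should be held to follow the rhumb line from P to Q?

198.2°

Meridional parts: M(φ₁)=+1.0919, M(φ₂)=+0.1260 → ΔM = -0.9659;  Δλ = -0.3176 rad
tan C = Δλ / ΔM = +0.3289 → C = 198.20°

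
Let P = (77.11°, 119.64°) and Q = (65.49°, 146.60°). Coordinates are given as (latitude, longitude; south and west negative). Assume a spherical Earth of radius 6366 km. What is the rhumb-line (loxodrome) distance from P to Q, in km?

Rhumb course C = atan2(Δλ, Δψ) with Δψ = ln[tan(π/4+φ₂/2)/tan(π/4+φ₁/2)] = -0.6538, Δλ = +0.4705 → C = 144.26°
d = R·|Δφ| / |cos C| = 6366·0.20281 / 0.81166 = 1591 km

1591 km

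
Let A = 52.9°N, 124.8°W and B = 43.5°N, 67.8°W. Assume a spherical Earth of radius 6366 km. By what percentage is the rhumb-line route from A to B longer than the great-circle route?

Great circle: σ = 0.6643 rad → d_gc = Rσ = 4229.1 km
Rhumb: Δφ = -0.1641, Δλ = +0.9948, Δψ = -0.2471, q = Δφ/Δψ = 0.6639 → d_rh = R√(Δφ²+q²Δλ²) = 4332.4 km
Excess = (4332.4 − 4229.1) / 4229.1 = 103.3 / 4229.1 = 2.44% ≈ 2.4%

2.4%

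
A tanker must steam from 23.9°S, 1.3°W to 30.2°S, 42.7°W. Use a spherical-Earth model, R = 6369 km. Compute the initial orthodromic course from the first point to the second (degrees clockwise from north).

N = sin Δλ·cos φ₂ = -0.5716;  D = cos φ₁ sin φ₂ − sin φ₁ cos φ₂ cos Δλ = -0.1972
initial course = atan2(N, D) = 250.96°

251.0°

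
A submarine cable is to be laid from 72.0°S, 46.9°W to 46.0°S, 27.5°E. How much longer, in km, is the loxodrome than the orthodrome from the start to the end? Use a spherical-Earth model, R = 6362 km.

260 km

Great circle: cos σ = sin φ₁ sin φ₂ + cos φ₁ cos φ₂ cos Δλ,  σ = 0.7350 rad → d_gc = 4675.8 km
Rhumb line: Δψ = +0.9365, q = Δφ/Δψ = 0.4846, d_rh = R√(Δφ²+q²Δλ²) = 4935.6 km
Excess = 4935.6 − 4675.8 = 259.8 ≈ 260 km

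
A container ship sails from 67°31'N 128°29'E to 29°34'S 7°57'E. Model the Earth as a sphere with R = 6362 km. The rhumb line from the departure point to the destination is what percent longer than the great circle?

5.4%

Great circle: σ = 2.2458 rad → d_gc = Rσ = 14287.9 km
Rhumb: Δφ = -1.6944, Δλ = -2.1037, Δψ = -2.1562, q = Δφ/Δψ = 0.7858 → d_rh = R√(Δφ²+q²Δλ²) = 15060.5 km
Excess = (15060.5 − 14287.9) / 14287.9 = 772.6 / 14287.9 = 5.41% ≈ 5.4%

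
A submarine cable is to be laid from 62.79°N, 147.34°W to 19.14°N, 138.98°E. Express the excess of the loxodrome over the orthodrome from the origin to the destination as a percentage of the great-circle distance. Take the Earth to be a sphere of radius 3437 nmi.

3.5%

Great circle: σ = 1.1451 rad → d_gc = Rσ = 3935.6 nmi
Rhumb: Δφ = -0.7618, Δλ = -1.2860, Δψ = -1.0783, q = Δφ/Δψ = 0.7065 → d_rh = R√(Δφ²+q²Δλ²) = 4075.2 nmi
Excess = (4075.2 − 3935.6) / 3935.6 = 139.6 / 3935.6 = 3.547% ≈ 3.5%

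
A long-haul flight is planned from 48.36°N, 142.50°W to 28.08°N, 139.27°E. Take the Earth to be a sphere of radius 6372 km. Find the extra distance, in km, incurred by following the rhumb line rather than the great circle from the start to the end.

239 km

Great circle: cos σ = sin φ₁ sin φ₂ + cos φ₁ cos φ₂ cos Δλ,  σ = 1.0800 rad → d_gc = 6881.6 km
Rhumb line: Δψ = -0.4559, q = Δφ/Δψ = 0.7764, d_rh = R√(Δφ²+q²Δλ²) = 7121.0 km
Excess = 7121.0 − 6881.6 = 239.4 ≈ 239 km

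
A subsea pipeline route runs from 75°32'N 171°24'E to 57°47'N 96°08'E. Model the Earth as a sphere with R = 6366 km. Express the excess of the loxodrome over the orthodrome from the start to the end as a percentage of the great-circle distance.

6.4%

Great circle: σ = 0.5489 rad → d_gc = Rσ = 3494.5 km
Rhumb: Δφ = -0.3098, Δλ = -1.3137, Δψ = -0.8221, q = Δφ/Δψ = 0.3768 → d_rh = R√(Δφ²+q²Δλ²) = 3717.4 km
Excess = (3717.4 − 3494.5) / 3494.5 = 222.9 / 3494.5 = 6.38% ≈ 6.4%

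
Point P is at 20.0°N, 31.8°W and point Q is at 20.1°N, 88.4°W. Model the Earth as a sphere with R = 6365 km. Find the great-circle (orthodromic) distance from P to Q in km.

Haversine: a = sin²(Δφ/2)+cos φ₁ cos φ₂ sin²(Δλ/2) = 0.19834;  σ = 2·atan2(√a,√(1−a))
σ = 52.892° → d = Rσ = 6365·0.92314 = 5876 km

5876 km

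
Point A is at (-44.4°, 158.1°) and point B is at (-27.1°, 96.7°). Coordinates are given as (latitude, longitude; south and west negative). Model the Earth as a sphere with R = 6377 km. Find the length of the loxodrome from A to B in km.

5830 km

Δψ = ln[tan(π/4+φ₂/2)/tan(π/4+φ₁/2)] = +0.3750;  Δφ = +0.3019 rad,  Δλ = -1.0716 rad
q = Δφ/Δψ = 0.8053
d = R·√(Δφ² + q²Δλ²) = 6377·0.91423 = 5830 km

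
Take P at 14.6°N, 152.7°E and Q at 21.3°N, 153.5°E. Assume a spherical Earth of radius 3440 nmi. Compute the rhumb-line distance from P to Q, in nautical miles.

405 nmi

Δψ = ln[tan(π/4+φ₂/2)/tan(π/4+φ₁/2)] = +0.1230;  Δφ = +0.1169 rad,  Δλ = +0.0140 rad
q = Δφ/Δψ = 0.9507
d = R·√(Δφ² + q²Δλ²) = 3440·0.11769 = 405 nmi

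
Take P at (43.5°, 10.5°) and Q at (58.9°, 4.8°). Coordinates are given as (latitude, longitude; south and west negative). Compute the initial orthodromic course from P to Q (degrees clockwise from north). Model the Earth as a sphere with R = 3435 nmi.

349.1°

N = sin Δλ·cos φ₂ = -0.0513;  D = cos φ₁ sin φ₂ − sin φ₁ cos φ₂ cos Δλ = +0.2673
initial course = atan2(N, D) = 349.14°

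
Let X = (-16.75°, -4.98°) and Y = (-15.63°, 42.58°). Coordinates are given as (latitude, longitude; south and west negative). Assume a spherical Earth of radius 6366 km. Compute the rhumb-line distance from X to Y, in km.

5076 km

Δψ = ln[tan(π/4+φ₂/2)/tan(π/4+φ₁/2)] = +0.0204;  Δφ = +0.0195 rad,  Δλ = +0.8301 rad
q = Δφ/Δψ = 0.9603
d = R·√(Δφ² + q²Δλ²) = 6366·0.79738 = 5076 km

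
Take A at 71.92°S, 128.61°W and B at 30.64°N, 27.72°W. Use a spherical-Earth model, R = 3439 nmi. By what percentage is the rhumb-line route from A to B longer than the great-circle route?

Great circle: σ = 2.1352 rad → d_gc = Rσ = 7343.0 nmi
Rhumb: Δφ = +1.7900, Δλ = +1.7609, Δψ = +2.4005, q = Δφ/Δψ = 0.7457 → d_rh = R√(Δφ²+q²Δλ²) = 7634.5 nmi
Excess = (7634.5 − 7343.0) / 7343.0 = 291.5 / 7343.0 = 3.97% ≈ 4.0%

4.0%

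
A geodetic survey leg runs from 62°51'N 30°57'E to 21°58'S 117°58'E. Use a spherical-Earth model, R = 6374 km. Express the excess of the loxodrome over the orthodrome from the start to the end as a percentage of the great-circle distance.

2.3%

Great circle: σ = 1.8869 rad → d_gc = Rσ = 12026.8 km
Rhumb: Δφ = -1.4803, Δλ = +1.5187, Δψ = -1.8142, q = Δφ/Δψ = 0.8160 → d_rh = R√(Δφ²+q²Δλ²) = 12305.5 km
Excess = (12305.5 − 12026.8) / 12026.8 = 278.7 / 12026.8 = 2.32% ≈ 2.3%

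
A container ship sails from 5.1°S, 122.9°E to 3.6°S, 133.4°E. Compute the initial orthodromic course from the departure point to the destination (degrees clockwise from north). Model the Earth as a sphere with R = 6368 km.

θ = atan2( sin Δλ·cos φ₂ ,  cos φ₁ sin φ₂ − sin φ₁ cos φ₂ cos Δλ )
  = atan2(+0.1819, +0.0247) = 82.27°

82.3°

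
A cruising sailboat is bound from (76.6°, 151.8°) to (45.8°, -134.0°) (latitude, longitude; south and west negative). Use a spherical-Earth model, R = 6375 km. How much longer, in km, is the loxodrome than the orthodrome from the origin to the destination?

265 km

Great circle: cos σ = sin φ₁ sin φ₂ + cos φ₁ cos φ₂ cos Δλ,  σ = 0.7357 rad → d_gc = 4689.9 km
Rhumb line: Δψ = -1.2403, q = Δφ/Δψ = 0.4334, d_rh = R√(Δφ²+q²Δλ²) = 4954.6 km
Excess = 4954.6 − 4689.9 = 264.7 ≈ 265 km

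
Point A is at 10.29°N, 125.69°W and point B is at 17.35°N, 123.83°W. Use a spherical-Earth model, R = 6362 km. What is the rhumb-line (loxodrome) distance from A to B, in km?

809 km

Rhumb course C = atan2(Δλ, Δψ) with Δψ = ln[tan(π/4+φ₂/2)/tan(π/4+φ₁/2)] = +0.1270, Δλ = +0.0325 → C = 14.34°
d = R·|Δφ| / |cos C| = 6362·0.12322 / 0.96884 = 809 km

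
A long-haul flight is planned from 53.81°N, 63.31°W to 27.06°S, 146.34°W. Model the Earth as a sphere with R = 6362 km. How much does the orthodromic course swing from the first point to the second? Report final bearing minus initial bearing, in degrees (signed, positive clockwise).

Initial bearing θ₁ = atan2(sin Δλ cos φ₂, cos φ₁ sin φ₂ − sin φ₁ cos φ₂ cos Δλ) = 248.07°
Final bearing θ₂ = (initial bearing from the destination back to the start) + 180° = 217.96°
Δθ = θ₂ − θ₁ = -30.1°

-30.1°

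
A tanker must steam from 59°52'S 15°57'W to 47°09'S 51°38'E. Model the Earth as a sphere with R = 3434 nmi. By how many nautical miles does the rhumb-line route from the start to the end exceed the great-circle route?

Great circle: cos σ = sin φ₁ sin φ₂ + cos φ₁ cos φ₂ cos Δλ,  σ = 0.7009 rad → d_gc = 2406.9 nmi
Rhumb line: Δψ = +0.3768, q = Δφ/Δψ = 0.5890, d_rh = R√(Δφ²+q²Δλ²) = 2504.5 nmi
Excess = 2504.5 − 2406.9 = 97.6 ≈ 98 nmi

98 nmi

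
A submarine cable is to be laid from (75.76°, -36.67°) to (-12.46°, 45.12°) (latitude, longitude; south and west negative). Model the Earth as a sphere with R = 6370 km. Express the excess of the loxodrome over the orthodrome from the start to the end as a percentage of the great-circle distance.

Great circle: σ = 1.7465 rad → d_gc = Rσ = 11125.4 km
Rhumb: Δφ = -1.5397, Δλ = +1.4275, Δψ = -2.2994, q = Δφ/Δψ = 0.6696 → d_rh = R√(Δφ²+q²Δλ²) = 11544.5 km
Excess = (11544.5 − 11125.4) / 11125.4 = 419.1 / 11125.4 = 3.77% ≈ 3.8%

3.8%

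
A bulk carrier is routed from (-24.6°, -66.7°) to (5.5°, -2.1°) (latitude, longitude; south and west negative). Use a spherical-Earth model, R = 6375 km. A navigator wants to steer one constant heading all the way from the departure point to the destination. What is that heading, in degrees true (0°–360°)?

64.4°

Δψ = ln[tan(π/4+φ₂/2)/tan(π/4+φ₁/2)] = +0.5393
Δλ = +1.1275 rad (taken the short way round)
course = atan2(Δλ, Δψ) = 64.44°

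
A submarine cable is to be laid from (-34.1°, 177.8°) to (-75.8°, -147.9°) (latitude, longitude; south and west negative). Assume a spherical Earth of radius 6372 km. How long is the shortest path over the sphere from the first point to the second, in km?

4967 km

cos σ = sin φ₁ sin φ₂ + cos φ₁ cos φ₂ cos Δλ
      = sin(-34.10°)sin(-75.80°) + cos(-34.10°)cos(-75.80°)cos(34.30°) = 0.7113
σ = 44.658° → d = Rσ = 6372·0.77943 = 4967 km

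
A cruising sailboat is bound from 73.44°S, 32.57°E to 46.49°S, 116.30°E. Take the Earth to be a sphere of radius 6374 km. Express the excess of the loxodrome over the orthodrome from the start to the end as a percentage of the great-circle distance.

7.3%

Great circle: σ = 0.7719 rad → d_gc = Rσ = 4919.9 km
Rhumb: Δφ = +0.4704, Δλ = +1.4614, Δψ = +1.0087, q = Δφ/Δψ = 0.4663 → d_rh = R√(Δφ²+q²Δλ²) = 5277.6 km
Excess = (5277.6 − 4919.9) / 4919.9 = 357.7 / 4919.9 = 7.27% ≈ 7.3%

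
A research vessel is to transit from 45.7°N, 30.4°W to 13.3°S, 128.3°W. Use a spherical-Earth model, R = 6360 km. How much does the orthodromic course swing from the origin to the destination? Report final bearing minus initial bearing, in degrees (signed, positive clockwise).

-40.4°

At departure: θ₁ = atan2(sin Δλ cos φ₂, cos φ₁ sin φ₂ − sin φ₁ cos φ₂ cos Δλ) = 266.15°
At arrival: θ₂ = atan2(sin Δλ cos φ₁, −cos φ₂ sin φ₁ + sin φ₂ cos φ₁ cos Δλ) = 225.73°
Δθ = θ₂ − θ₁ = -40.4°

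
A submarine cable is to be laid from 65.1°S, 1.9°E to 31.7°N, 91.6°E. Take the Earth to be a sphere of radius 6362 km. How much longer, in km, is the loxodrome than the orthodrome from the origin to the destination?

Great circle: cos σ = sin φ₁ sin φ₂ + cos φ₁ cos φ₂ cos Δλ,  σ = 2.0655 rad → d_gc = 13140.6 km
Rhumb line: Δψ = +2.0945, q = Δφ/Δψ = 0.8066, d_rh = R√(Δφ²+q²Δλ²) = 13419.3 km
Excess = 13419.3 − 13140.6 = 278.7 ≈ 279 km

279 km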